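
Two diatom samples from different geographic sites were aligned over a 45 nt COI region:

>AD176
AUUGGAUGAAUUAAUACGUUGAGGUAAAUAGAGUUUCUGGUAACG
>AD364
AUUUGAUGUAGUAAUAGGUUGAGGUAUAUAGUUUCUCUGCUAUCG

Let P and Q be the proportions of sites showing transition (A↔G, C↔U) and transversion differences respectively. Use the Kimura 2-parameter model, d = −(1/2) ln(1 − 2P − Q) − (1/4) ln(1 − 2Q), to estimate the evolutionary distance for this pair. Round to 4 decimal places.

Differing sites — 4:G/U (Tv); 9:A/U (Tv); 11:U/G (Tv); 17:C/G (Tv); 27:A/U (Tv); 32:A/U (Tv); 33:G/U (Tv); 35:U/C (Ti); 40:G/C (Tv); 43:A/U (Tv).
Of the 10 differences, 1 transition and 9 transversions over 45 sites: P = 1/45 = 0.022222, Q = 9/45 = 0.200000.
d = −0.5·ln(0.755556) − 0.25·ln(0.600000) = −0.5·(-0.280301) − 0.25·(-0.510826) = 0.2679.

0.2679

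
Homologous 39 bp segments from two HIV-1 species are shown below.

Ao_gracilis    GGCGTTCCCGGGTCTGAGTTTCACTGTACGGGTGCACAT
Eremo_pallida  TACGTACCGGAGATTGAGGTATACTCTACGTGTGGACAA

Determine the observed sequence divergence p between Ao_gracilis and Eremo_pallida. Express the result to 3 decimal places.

The sequences differ at positions 1 (G/T), 2 (G/A), 6 (T/A), 9 (C/G), 11 (G/A), 13 (T/A), 14 (C/T), 19 (T/G), 21 (T/A), 22 (C/T), 26 (G/C), 31 (G/T), 35 (C/G), 39 (T/A).
There are 14 differences over 39 sites, so p = 14/39 = 0.359.

0.359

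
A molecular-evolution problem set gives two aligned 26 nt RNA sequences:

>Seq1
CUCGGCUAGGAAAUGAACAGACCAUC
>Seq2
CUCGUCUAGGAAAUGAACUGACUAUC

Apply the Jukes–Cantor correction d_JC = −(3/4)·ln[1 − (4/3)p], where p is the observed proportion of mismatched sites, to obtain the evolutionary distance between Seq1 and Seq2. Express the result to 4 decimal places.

Mismatches occur at site 5 (G/U), site 19 (A/U), site 23 (C/U).
p = 3/26 = 0.115385.
d = −0.75 · ln(1 − (4/3)·0.115385) = −0.75 · ln(0.846153) = −0.75 · (-0.167055) = 0.1253.

0.1253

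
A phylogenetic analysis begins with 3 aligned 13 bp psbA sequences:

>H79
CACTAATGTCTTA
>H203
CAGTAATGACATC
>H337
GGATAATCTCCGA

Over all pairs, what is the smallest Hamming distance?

Pairwise Hamming distances:
  H79 vs H203: 4
  H79 vs H337: 6
  H203 vs H337: 8
The smallest is 4, between H79 and H203.

4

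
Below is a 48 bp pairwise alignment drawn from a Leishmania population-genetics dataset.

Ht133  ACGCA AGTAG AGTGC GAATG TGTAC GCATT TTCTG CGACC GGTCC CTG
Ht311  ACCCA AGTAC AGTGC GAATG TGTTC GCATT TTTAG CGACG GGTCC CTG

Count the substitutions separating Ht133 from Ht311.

6

Mismatches occur at site 3 (G↔C), site 10 (G↔C), site 24 (A↔T), site 33 (C↔T), site 34 (T↔A), site 40 (C↔G).
That gives 6 mismatches out of 48 aligned sites, so the Hamming distance is 6.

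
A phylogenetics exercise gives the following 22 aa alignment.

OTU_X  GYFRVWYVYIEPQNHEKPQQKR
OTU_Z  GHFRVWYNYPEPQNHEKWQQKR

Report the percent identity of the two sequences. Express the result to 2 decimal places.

Mismatches occur at site 2 (Y→H), site 8 (V→N), site 10 (I→P), site 18 (P→W).
18 of the 22 sites match, so the percent identity is 18/22 × 100 = 81.82%.

81.82%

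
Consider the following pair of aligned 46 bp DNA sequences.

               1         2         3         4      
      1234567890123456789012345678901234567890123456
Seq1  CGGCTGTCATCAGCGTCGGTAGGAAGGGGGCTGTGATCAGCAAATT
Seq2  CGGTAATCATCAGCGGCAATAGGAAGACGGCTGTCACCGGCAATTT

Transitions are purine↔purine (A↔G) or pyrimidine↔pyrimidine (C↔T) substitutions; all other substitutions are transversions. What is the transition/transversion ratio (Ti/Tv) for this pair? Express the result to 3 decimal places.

1.400

Mismatches occur at site 4 (C↔T, transition), site 5 (T↔A, transversion), site 6 (G↔A, transition), site 16 (T↔G, transversion), site 18 (G↔A, transition), site 19 (G↔A, transition), site 27 (G↔A, transition), site 28 (G↔C, transversion), site 35 (G↔C, transversion), site 37 (T↔C, transition), site 39 (A↔G, transition), site 44 (A↔T, transversion).
Of the 12 differences, 7 transitions and 5 transversions, so Ti/Tv = 7/5 = 1.400.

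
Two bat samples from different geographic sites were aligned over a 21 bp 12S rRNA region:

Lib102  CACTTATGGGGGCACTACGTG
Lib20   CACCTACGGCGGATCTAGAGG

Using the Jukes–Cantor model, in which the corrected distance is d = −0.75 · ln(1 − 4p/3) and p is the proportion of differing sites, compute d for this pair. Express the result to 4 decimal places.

The sequences differ at positions 4 (T/C), 7 (T/C), 10 (G/C), 13 (C/A), 14 (A/T), 18 (C/G), 19 (G/A), 20 (T/G).
p = 8/21 = 0.380952.
d = −0.75 · ln(1 − (4/3)·0.380952) = −0.75 · ln(0.492064) = −0.75 · (-0.709146) = 0.5319.

0.5319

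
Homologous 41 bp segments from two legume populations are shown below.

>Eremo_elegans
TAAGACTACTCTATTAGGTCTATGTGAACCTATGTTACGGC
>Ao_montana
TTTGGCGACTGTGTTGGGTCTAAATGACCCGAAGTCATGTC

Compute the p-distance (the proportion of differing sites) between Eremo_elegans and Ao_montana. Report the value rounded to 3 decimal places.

Mismatches occur at site 2 (A→T), site 3 (A→T), site 5 (A→G), site 7 (T→G), site 11 (C→G), site 13 (A→G), site 16 (A→G), site 23 (T→A), site 24 (G→A), site 28 (A→C), site 31 (T→G), site 33 (T→A), site 36 (T→C), site 38 (C→T), site 40 (G→T).
There are 15 differences over 41 sites, so p = 15/41 = 0.366.

0.366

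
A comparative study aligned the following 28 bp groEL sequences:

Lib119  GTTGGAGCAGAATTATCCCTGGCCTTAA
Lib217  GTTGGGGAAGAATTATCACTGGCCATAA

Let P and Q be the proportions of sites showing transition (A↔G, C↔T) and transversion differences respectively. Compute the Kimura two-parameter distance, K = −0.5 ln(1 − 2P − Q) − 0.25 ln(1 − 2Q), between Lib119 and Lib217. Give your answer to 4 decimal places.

0.1586

Differing sites — 6:A/G (Ti); 8:C/A (Tv); 18:C/A (Tv); 25:T/A (Tv).
Of the 4 differences, 1 transition and 3 transversions over 28 sites: P = 1/28 = 0.035714, Q = 3/28 = 0.107143.
d = −0.5·ln(0.821429) − 0.25·ln(0.785714) = −0.5·(-0.196710) − 0.25·(-0.241162) = 0.1586.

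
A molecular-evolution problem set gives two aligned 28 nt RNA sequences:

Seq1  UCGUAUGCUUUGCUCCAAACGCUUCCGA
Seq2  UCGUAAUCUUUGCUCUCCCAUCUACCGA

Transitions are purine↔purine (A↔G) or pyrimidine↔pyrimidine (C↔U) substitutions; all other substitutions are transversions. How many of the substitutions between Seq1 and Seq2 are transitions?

Differing sites — 6:U/A (Tv); 7:G/U (Tv); 16:C/U (Ti); 17:A/C (Tv); 18:A/C (Tv); 19:A/C (Tv); 20:C/A (Tv); 21:G/U (Tv); 24:U/A (Tv).
Of the 9 differences, 1 transition and 8 transversions, so the answer is 1.

1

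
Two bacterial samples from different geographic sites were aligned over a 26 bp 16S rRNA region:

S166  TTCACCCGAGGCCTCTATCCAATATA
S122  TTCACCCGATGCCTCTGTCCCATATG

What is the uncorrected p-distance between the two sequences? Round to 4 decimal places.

The sequences differ at positions 10 (G/T), 17 (A/G), 21 (A/C), 26 (A/G).
There are 4 differences over 26 sites, so p = 4/26 = 0.1538.

0.1538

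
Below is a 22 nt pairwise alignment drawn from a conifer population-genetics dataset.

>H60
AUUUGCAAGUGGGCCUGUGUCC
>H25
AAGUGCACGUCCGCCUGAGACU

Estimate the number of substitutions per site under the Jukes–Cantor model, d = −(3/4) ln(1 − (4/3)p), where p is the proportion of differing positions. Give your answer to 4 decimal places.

Mismatches occur at site 2 (U/A), site 3 (U/G), site 8 (A/C), site 11 (G/C), site 12 (G/C), site 18 (U/A), site 20 (U/A), site 22 (C/U).
p = 8/22 = 0.363636.
d = −0.75 · ln(1 − (4/3)·0.363636) = −0.75 · ln(0.515152) = −0.75 · (-0.663293) = 0.4975.

0.4975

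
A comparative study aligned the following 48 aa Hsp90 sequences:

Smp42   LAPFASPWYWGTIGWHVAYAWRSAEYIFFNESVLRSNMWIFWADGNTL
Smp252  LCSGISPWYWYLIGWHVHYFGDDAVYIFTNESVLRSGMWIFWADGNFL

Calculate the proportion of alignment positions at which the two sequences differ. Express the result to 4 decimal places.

0.3125

Differing sites — 2:A/C; 3:P/S; 4:F/G; 5:A/I; 11:G/Y; 12:T/L; 18:A/H; 20:A/F; 21:W/G; 22:R/D; 23:S/D; 25:E/V; 29:F/T; 37:N/G; 47:T/F.
There are 15 differences over 48 sites, so p = 15/48 = 0.3125.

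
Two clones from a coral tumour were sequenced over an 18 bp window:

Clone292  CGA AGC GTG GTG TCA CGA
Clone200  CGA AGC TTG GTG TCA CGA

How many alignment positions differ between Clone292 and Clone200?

Differing sites — 7:G/T.
That gives 1 mismatch out of 18 aligned sites, so the Hamming distance is 1.

1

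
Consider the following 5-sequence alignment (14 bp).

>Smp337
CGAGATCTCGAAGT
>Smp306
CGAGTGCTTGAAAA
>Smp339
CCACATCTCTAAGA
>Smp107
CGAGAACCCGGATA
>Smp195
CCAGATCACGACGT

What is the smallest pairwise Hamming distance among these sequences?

Pairwise Hamming distances:
  Smp337 vs Smp306: 5
  Smp337 vs Smp339: 4
  Smp337 vs Smp107: 5
  Smp337 vs Smp195: 3
  Smp306 vs Smp339: 7
  Smp306 vs Smp107: 6
  Smp306 vs Smp195: 8
  Smp339 vs Smp107: 7
  Smp339 vs Smp195: 5
  Smp107 vs Smp195: 7
The smallest is 3, between Smp337 and Smp195.

3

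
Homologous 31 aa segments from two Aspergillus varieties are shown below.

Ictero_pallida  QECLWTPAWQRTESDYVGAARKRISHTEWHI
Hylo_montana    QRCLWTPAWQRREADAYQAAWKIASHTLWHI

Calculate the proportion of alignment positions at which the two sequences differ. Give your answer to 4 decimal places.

0.3226

Mismatches occur at site 2 (E↔R), site 12 (T↔R), site 14 (S↔A), site 16 (Y↔A), site 17 (V↔Y), site 18 (G↔Q), site 21 (R↔W), site 23 (R↔I), site 24 (I↔A), site 28 (E↔L).
There are 10 differences over 31 sites, so p = 10/31 = 0.3226.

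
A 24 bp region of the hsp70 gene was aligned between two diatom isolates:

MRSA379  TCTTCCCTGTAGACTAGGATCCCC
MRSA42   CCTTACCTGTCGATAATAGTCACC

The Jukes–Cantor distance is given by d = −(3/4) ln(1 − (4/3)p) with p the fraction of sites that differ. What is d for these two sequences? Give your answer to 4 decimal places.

Mismatches occur at site 1 (T→C), site 5 (C→A), site 11 (A→C), site 14 (C→T), site 15 (T→A), site 17 (G→T), site 18 (G→A), site 19 (A→G), site 22 (C→A).
p = 9/24 = 0.375000.
d = −0.75 · ln(1 − (4/3)·0.375000) = −0.75 · ln(0.500000) = −0.75 · (-0.693147) = 0.5199.

0.5199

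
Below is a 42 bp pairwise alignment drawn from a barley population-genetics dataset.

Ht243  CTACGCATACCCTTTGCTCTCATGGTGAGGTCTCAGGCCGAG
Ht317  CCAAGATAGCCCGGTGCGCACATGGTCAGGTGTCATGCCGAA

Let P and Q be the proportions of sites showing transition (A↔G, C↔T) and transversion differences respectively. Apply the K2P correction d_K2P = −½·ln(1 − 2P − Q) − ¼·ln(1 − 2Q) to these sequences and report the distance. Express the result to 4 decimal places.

Differing sites — 2:T/C (Ti); 4:C/A (Tv); 6:C/A (Tv); 7:A/T (Tv); 8:T/A (Tv); 9:A/G (Ti); 13:T/G (Tv); 14:T/G (Tv); 18:T/G (Tv); 20:T/A (Tv); 27:G/C (Tv); 32:C/G (Tv); 36:G/T (Tv); 42:G/A (Ti).
Of the 14 differences, 3 transitions and 11 transversions over 42 sites: P = 3/42 = 0.071429, Q = 11/42 = 0.261905.
d = −0.5·ln(0.595237) − 0.25·ln(0.476190) = −0.5·(-0.518796) − 0.25·(-0.741938) = 0.4449.

0.4449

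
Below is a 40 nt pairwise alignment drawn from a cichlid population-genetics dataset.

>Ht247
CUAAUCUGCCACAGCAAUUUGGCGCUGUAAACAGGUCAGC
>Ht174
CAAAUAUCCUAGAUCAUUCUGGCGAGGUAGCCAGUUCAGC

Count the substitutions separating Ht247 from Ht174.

Differing sites — 2:U/A; 6:C/A; 8:G/C; 10:C/U; 12:C/G; 14:G/U; 17:A/U; 19:U/C; 25:C/A; 26:U/G; 30:A/G; 31:A/C; 35:G/U.
That gives 13 mismatches out of 40 aligned sites, so the Hamming distance is 13.

13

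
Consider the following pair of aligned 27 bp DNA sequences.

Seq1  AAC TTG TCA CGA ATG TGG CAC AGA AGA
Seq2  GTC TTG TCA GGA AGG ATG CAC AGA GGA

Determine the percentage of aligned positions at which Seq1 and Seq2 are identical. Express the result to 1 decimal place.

74.1%

Differing sites — 1:A/G; 2:A/T; 10:C/G; 14:T/G; 16:T/A; 17:G/T; 25:A/G.
20 of the 27 sites match, so the percent identity is 20/27 × 100 = 74.1%.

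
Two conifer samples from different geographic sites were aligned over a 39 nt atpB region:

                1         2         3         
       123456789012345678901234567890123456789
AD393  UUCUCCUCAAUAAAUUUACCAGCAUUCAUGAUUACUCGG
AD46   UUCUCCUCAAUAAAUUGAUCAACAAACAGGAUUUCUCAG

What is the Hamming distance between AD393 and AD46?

Mismatches occur at site 17 (U→G), site 19 (C→U), site 22 (G→A), site 25 (U→A), site 26 (U→A), site 29 (U→G), site 34 (A→U), site 38 (G→A).
That gives 8 mismatches out of 39 aligned sites, so the Hamming distance is 8.

8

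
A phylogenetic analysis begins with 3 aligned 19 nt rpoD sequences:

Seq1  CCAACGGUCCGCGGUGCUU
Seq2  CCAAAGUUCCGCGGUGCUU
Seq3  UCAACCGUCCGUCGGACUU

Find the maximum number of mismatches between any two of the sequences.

Pairwise Hamming distances:
  Seq1 vs Seq2: 2
  Seq1 vs Seq3: 6
  Seq2 vs Seq3: 8
The largest is 8, between Seq2 and Seq3.

8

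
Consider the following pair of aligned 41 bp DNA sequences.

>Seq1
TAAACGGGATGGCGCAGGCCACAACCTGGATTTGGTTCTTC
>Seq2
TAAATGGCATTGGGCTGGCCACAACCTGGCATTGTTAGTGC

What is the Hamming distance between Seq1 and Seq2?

Mismatches occur at site 5 (C→T), site 8 (G→C), site 11 (G→T), site 13 (C→G), site 16 (A→T), site 30 (A→C), site 31 (T→A), site 35 (G→T), site 37 (T→A), site 38 (C→G), site 40 (T→G).
That gives 11 mismatches out of 41 aligned sites, so the Hamming distance is 11.

11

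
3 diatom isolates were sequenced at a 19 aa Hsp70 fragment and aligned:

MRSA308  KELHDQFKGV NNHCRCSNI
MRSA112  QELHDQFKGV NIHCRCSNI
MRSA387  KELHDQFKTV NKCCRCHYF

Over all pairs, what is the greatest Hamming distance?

7

Pairwise Hamming distances:
  MRSA308 vs MRSA112: 2
  MRSA308 vs MRSA387: 6
  MRSA112 vs MRSA387: 7
The largest is 7, between MRSA112 and MRSA387.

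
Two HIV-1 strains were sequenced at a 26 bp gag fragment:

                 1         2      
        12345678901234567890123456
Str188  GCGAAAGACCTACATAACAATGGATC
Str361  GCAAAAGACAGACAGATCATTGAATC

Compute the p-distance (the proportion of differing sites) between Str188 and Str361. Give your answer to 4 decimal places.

0.2692

Mismatches occur at site 3 (G/A), site 10 (C/A), site 11 (T/G), site 15 (T/G), site 17 (A/T), site 20 (A/T), site 23 (G/A).
There are 7 differences over 26 sites, so p = 7/26 = 0.2692.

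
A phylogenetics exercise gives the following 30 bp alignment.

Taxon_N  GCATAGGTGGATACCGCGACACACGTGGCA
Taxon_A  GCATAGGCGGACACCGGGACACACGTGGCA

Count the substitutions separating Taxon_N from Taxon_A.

3

Mismatches occur at site 8 (T↔C), site 12 (T↔C), site 17 (C↔G).
That gives 3 mismatches out of 30 aligned sites, so the Hamming distance is 3.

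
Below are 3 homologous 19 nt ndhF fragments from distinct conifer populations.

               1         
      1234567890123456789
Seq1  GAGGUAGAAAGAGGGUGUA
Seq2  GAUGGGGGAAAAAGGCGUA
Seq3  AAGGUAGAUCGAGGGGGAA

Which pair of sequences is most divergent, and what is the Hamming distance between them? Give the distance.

Pairwise Hamming distances:
  Seq1 vs Seq2: 7
  Seq1 vs Seq3: 5
  Seq2 vs Seq3: 11
The largest is 11, between Seq2 and Seq3.

11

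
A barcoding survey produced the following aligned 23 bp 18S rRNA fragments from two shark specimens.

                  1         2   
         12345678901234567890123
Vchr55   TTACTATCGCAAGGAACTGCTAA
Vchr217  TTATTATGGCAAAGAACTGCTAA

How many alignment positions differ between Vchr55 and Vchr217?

Differing sites — 4:C/T; 8:C/G; 13:G/A.
That gives 3 mismatches out of 23 aligned sites, so the Hamming distance is 3.

3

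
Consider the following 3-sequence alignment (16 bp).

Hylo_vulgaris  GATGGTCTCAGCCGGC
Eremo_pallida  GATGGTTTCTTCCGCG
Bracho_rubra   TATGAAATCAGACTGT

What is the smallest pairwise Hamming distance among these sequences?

5

Pairwise Hamming distances:
  Hylo_vulgaris vs Eremo_pallida: 5
  Hylo_vulgaris vs Bracho_rubra: 7
  Eremo_pallida vs Bracho_rubra: 10
The smallest is 5, between Hylo_vulgaris and Eremo_pallida.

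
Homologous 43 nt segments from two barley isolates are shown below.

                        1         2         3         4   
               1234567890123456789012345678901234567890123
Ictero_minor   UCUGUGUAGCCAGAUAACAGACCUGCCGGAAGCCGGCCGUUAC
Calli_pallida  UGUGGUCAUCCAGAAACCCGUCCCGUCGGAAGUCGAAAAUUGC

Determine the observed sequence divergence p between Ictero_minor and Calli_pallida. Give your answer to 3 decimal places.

Mismatches occur at site 2 (C→G), site 5 (U→G), site 6 (G→U), site 7 (U→C), site 9 (G→U), site 15 (U→A), site 17 (A→C), site 19 (A→C), site 21 (A→U), site 24 (U→C), site 26 (C→U), site 33 (C→U), site 36 (G→A), site 37 (C→A), site 38 (C→A), site 39 (G→A), site 42 (A→G).
There are 17 differences over 43 sites, so p = 17/43 = 0.395.

0.395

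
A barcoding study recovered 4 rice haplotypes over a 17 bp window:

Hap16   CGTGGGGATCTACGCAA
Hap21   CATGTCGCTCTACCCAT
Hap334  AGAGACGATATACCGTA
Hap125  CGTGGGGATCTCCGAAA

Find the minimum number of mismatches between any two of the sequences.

Pairwise Hamming distances:
  Hap16 vs Hap21: 6
  Hap16 vs Hap334: 8
  Hap16 vs Hap125: 2
  Hap21 vs Hap334: 9
  Hap21 vs Hap125: 8
  Hap334 vs Hap125: 9
The smallest is 2, between Hap16 and Hap125.

2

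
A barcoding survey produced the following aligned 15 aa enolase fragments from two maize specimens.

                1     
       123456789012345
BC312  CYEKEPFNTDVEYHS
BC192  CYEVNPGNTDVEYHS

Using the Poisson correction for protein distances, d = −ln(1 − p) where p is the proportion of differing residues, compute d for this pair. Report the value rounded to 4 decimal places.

Differing sites — 4:K/V; 5:E/N; 7:F/G.
p = 3/15 = 0.200000.
d = −ln(1 − 0.200000) = −ln(0.800000) = 0.2231.

0.2231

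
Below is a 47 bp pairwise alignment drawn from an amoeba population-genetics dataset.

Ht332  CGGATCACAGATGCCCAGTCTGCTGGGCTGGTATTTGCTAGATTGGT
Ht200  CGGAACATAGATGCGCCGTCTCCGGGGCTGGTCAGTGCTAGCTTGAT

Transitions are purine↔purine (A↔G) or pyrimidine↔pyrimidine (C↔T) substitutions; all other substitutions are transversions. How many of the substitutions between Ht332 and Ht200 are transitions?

2

Differing sites — 5:T/A (Tv); 8:C/T (Ti); 15:C/G (Tv); 17:A/C (Tv); 22:G/C (Tv); 24:T/G (Tv); 33:A/C (Tv); 34:T/A (Tv); 35:T/G (Tv); 42:A/C (Tv); 46:G/A (Ti).
Of the 11 differences, 2 transitions and 9 transversions, so the answer is 2.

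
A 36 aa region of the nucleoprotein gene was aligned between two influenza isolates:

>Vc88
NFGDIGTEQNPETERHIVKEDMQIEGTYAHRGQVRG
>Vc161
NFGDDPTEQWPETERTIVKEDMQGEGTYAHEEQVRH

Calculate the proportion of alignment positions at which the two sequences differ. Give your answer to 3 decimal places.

Differing sites — 5:I/D; 6:G/P; 10:N/W; 16:H/T; 24:I/G; 31:R/E; 32:G/E; 36:G/H.
There are 8 differences over 36 sites, so p = 8/36 = 0.222.

0.222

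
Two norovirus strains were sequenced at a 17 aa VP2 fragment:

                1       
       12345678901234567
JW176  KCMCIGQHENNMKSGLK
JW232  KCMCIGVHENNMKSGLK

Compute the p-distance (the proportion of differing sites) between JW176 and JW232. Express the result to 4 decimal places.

A single mismatch occurs at site 7 (Q↔V).
There are 1 differences over 17 sites, so p = 1/17 = 0.0588.

0.0588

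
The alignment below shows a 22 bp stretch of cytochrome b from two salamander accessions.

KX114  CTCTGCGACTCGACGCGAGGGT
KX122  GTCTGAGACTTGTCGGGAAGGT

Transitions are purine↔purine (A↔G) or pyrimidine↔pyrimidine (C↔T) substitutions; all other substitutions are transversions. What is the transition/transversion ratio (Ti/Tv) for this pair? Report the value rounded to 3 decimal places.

0.500

Mismatches occur at site 1 (C→G, transversion), site 6 (C→A, transversion), site 11 (C→T, transition), site 13 (A→T, transversion), site 16 (C→G, transversion), site 19 (G→A, transition).
Of the 6 differences, 2 transitions and 4 transversions, so Ti/Tv = 2/4 = 0.500.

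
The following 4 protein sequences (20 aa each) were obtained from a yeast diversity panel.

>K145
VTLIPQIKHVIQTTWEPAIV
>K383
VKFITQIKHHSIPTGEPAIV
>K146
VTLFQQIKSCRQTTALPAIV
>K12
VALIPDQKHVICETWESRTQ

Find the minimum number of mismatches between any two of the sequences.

7

Pairwise Hamming distances:
  K145 vs K383: 8
  K145 vs K146: 7
  K145 vs K12: 9
  K383 vs K146: 11
  K383 vs K12: 14
  K146 vs K12: 16
The smallest is 7, between K145 and K146.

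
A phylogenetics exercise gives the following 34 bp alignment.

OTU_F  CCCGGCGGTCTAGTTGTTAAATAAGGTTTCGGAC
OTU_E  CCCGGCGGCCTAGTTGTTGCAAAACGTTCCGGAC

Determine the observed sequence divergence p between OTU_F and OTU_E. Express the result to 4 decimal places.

0.1765

The sequences differ at positions 9 (T/C), 19 (A/G), 20 (A/C), 22 (T/A), 25 (G/C), 29 (T/C).
There are 6 differences over 34 sites, so p = 6/34 = 0.1765.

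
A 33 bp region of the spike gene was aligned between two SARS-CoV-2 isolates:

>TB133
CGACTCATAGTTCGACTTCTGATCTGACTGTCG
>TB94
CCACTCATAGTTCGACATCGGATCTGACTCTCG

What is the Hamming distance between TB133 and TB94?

4

Differing sites — 2:G/C; 17:T/A; 20:T/G; 30:G/C.
That gives 4 mismatches out of 33 aligned sites, so the Hamming distance is 4.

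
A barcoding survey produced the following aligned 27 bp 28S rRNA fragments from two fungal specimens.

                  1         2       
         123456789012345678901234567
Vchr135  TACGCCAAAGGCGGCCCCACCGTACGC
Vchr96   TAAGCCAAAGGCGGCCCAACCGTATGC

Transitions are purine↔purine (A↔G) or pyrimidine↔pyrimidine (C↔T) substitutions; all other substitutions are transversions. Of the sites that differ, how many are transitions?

1

Mismatches occur at site 3 (C→A, transversion), site 18 (C→A, transversion), site 25 (C→T, transition).
Of the 3 differences, 1 transition and 2 transversions, so the answer is 1.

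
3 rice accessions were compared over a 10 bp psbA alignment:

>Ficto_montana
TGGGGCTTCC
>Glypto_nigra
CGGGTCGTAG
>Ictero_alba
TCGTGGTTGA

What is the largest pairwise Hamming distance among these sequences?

Pairwise Hamming distances:
  Ficto_montana vs Glypto_nigra: 5
  Ficto_montana vs Ictero_alba: 5
  Glypto_nigra vs Ictero_alba: 8
The largest is 8, between Glypto_nigra and Ictero_alba.

8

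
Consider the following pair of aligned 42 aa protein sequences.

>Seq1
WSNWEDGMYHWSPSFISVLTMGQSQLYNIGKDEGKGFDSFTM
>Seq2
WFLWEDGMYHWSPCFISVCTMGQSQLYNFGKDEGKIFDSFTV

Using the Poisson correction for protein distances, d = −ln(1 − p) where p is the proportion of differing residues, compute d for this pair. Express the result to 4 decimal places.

0.1823

Mismatches occur at site 2 (S↔F), site 3 (N↔L), site 14 (S↔C), site 19 (L↔C), site 29 (I↔F), site 36 (G↔I), site 42 (M↔V).
p = 7/42 = 0.166667.
d = −ln(1 − 0.166667) = −ln(0.833333) = 0.1823.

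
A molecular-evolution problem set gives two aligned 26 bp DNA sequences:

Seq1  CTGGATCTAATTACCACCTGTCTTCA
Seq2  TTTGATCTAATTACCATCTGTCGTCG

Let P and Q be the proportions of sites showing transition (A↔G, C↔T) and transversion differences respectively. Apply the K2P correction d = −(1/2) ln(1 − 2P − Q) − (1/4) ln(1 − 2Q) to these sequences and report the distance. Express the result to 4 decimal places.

0.2256

The sequences differ at positions 1 (C/T, transition), 3 (G/T, transversion), 17 (C/T, transition), 23 (T/G, transversion), 26 (A/G, transition).
Of the 5 differences, 3 transitions and 2 transversions over 26 sites: P = 3/26 = 0.115385, Q = 2/26 = 0.076923.
d = −0.5·ln(0.692307) − 0.25·ln(0.846154) = −0.5·(-0.367726) − 0.25·(-0.167054) = 0.2256.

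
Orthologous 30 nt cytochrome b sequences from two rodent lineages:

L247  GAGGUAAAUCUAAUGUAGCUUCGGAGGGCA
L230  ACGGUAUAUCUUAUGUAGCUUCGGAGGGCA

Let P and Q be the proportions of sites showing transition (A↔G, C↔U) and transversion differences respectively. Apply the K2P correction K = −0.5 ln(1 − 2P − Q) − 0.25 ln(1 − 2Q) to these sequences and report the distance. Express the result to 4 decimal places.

0.1469

The sequences differ at positions 1 (G/A, transition), 2 (A/C, transversion), 7 (A/U, transversion), 12 (A/U, transversion).
Of the 4 differences, 1 transition and 3 transversions over 30 sites: P = 1/30 = 0.033333, Q = 3/30 = 0.100000.
d = −0.5·ln(0.833334) − 0.25·ln(0.800000) = −0.5·(-0.182321) − 0.25·(-0.223144) = 0.1469.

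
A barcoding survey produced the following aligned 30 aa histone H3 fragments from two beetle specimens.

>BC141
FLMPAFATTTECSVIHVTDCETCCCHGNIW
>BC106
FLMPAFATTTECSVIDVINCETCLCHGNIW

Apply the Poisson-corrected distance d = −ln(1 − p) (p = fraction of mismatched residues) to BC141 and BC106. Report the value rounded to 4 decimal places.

The sequences differ at positions 16 (H/D), 18 (T/I), 19 (D/N), 24 (C/L).
p = 4/30 = 0.133333.
d = −ln(1 − 0.133333) = −ln(0.866667) = 0.1431.

0.1431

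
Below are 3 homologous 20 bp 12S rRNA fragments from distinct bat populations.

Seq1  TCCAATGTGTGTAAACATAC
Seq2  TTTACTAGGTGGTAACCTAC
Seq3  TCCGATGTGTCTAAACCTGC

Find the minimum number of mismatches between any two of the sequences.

4

Pairwise Hamming distances:
  Seq1 vs Seq2: 8
  Seq1 vs Seq3: 4
  Seq2 vs Seq3: 10
The smallest is 4, between Seq1 and Seq3.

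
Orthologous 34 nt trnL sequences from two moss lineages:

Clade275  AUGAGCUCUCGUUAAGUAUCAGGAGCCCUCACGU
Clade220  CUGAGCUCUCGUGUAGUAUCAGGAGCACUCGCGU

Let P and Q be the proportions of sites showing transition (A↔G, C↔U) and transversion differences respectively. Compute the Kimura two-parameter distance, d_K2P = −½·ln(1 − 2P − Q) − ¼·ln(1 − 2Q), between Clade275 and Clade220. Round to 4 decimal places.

The sequences differ at positions 1 (A/C, transversion), 13 (U/G, transversion), 14 (A/U, transversion), 27 (C/A, transversion), 31 (A/G, transition).
Of the 5 differences, 1 transition and 4 transversions over 34 sites: P = 1/34 = 0.029412, Q = 4/34 = 0.117647.
d = −0.5·ln(0.823529) − 0.25·ln(0.764706) = −0.5·(-0.194157) − 0.25·(-0.268264) = 0.1641.

0.1641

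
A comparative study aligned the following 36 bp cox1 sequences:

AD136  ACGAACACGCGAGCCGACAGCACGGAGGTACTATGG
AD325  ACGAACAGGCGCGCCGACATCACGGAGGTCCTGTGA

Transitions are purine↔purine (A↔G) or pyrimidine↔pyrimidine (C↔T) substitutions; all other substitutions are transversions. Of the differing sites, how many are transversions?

Mismatches occur at site 8 (C/G, transversion), site 12 (A/C, transversion), site 20 (G/T, transversion), site 30 (A/C, transversion), site 33 (A/G, transition), site 36 (G/A, transition).
Of the 6 differences, 2 transitions and 4 transversions, so the answer is 4.

4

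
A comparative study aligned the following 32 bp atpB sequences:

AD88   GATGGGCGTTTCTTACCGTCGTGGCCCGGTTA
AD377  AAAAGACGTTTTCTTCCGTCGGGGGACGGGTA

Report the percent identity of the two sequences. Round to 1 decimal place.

Mismatches occur at site 1 (G↔A), site 3 (T↔A), site 4 (G↔A), site 6 (G↔A), site 12 (C↔T), site 13 (T↔C), site 15 (A↔T), site 22 (T↔G), site 25 (C↔G), site 26 (C↔A), site 30 (T↔G).
21 of the 32 sites match, so the percent identity is 21/32 × 100 = 65.6%.

65.6%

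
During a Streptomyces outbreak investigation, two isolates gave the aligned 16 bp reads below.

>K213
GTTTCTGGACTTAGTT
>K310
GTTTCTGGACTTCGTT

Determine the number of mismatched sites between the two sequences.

Differing sites — 13:A/C.
That gives 1 mismatch out of 16 aligned sites, so the Hamming distance is 1.

1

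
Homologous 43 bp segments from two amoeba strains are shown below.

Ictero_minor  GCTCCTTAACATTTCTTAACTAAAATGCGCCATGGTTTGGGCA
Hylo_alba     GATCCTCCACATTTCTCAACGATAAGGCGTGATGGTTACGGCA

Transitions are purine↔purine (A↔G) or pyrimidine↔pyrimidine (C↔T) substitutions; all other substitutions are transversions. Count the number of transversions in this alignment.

8

Mismatches occur at site 2 (C→A, transversion), site 7 (T→C, transition), site 8 (A→C, transversion), site 17 (T→C, transition), site 21 (T→G, transversion), site 23 (A→T, transversion), site 26 (T→G, transversion), site 30 (C→T, transition), site 31 (C→G, transversion), site 38 (T→A, transversion), site 39 (G→C, transversion).
Of the 11 differences, 3 transitions and 8 transversions, so the answer is 8.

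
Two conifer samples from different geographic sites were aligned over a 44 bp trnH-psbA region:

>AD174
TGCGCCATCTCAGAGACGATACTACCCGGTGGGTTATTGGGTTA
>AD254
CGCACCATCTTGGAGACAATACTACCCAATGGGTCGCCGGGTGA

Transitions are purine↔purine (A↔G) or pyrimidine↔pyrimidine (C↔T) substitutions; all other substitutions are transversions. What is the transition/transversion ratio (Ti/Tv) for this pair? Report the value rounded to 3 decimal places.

11.000

Differing sites — 1:T/C (Ti); 4:G/A (Ti); 11:C/T (Ti); 12:A/G (Ti); 18:G/A (Ti); 28:G/A (Ti); 29:G/A (Ti); 35:T/C (Ti); 36:A/G (Ti); 37:T/C (Ti); 38:T/C (Ti); 43:T/G (Tv).
Of the 12 differences, 11 transitions and 1 transversion, so Ti/Tv = 11/1 = 11.000.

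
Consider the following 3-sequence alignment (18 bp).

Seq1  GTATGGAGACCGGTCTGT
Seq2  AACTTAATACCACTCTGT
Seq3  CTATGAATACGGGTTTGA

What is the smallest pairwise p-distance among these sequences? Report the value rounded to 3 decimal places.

Pairwise Hamming distances:
  Seq1 vs Seq2: 8
  Seq1 vs Seq3: 6
  Seq2 vs Seq3: 9
The smallest is 6 mismatches, between Seq1 and Seq3; p = 6/18 = 0.333.

0.333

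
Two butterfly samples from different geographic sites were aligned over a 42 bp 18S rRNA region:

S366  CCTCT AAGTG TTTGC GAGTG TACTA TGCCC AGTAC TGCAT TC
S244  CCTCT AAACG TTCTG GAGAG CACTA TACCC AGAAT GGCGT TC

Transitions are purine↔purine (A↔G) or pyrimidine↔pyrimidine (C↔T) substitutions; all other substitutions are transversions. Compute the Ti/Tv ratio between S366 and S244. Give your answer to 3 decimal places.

Differing sites — 8:G/A (Ti); 9:T/C (Ti); 13:T/C (Ti); 14:G/T (Tv); 15:C/G (Tv); 19:T/A (Tv); 21:T/C (Ti); 27:G/A (Ti); 33:T/A (Tv); 35:C/T (Ti); 36:T/G (Tv); 39:A/G (Ti).
Of the 12 differences, 7 transitions and 5 transversions, so Ti/Tv = 7/5 = 1.400.

1.400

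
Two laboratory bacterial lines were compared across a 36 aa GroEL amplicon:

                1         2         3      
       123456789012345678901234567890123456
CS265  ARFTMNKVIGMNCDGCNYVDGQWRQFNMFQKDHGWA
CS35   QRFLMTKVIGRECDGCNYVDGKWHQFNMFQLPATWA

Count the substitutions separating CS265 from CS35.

The sequences differ at positions 1 (A/Q), 4 (T/L), 6 (N/T), 11 (M/R), 12 (N/E), 22 (Q/K), 24 (R/H), 31 (K/L), 32 (D/P), 33 (H/A), 34 (G/T).
That gives 11 mismatches out of 36 aligned sites, so the Hamming distance is 11.

11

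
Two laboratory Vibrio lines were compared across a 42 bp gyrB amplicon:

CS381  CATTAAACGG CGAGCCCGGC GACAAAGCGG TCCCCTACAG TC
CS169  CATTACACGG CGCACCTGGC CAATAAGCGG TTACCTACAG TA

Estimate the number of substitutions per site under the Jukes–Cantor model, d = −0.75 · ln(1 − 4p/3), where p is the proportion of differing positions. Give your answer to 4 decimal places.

Mismatches occur at site 6 (A→C), site 13 (A→C), site 14 (G→A), site 17 (C→T), site 21 (G→C), site 23 (C→A), site 24 (A→T), site 32 (C→T), site 33 (C→A), site 42 (C→A).
p = 10/42 = 0.238095.
d = −0.75 · ln(1 − (4/3)·0.238095) = −0.75 · ln(0.682540) = −0.75 · (-0.381934) = 0.2865.

0.2865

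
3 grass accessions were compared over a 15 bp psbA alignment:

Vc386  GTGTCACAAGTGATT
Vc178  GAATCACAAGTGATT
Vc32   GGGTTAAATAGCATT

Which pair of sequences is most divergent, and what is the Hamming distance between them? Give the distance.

Pairwise Hamming distances:
  Vc386 vs Vc178: 2
  Vc386 vs Vc32: 7
  Vc178 vs Vc32: 8
The largest is 8, between Vc178 and Vc32.

8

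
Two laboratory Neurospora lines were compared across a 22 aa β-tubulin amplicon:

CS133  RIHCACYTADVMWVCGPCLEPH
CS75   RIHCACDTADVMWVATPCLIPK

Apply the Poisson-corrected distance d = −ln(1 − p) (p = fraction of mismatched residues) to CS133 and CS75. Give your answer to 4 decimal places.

The sequences differ at positions 7 (Y/D), 15 (C/A), 16 (G/T), 20 (E/I), 22 (H/K).
p = 5/22 = 0.227273.
d = −ln(1 − 0.227273) = −ln(0.772727) = 0.2578.

0.2578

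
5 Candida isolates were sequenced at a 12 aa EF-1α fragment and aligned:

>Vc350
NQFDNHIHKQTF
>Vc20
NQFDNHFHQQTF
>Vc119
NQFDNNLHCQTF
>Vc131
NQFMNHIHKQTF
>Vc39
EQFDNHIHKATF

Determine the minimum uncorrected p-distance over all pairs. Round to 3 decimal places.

Pairwise Hamming distances:
  Vc350 vs Vc20: 2
  Vc350 vs Vc119: 3
  Vc350 vs Vc131: 1
  Vc350 vs Vc39: 2
  Vc20 vs Vc119: 3
  Vc20 vs Vc131: 3
  Vc20 vs Vc39: 4
  Vc119 vs Vc131: 4
  Vc119 vs Vc39: 5
  Vc131 vs Vc39: 3
The smallest is 1 mismatch, between Vc350 and Vc131; p = 1/12 = 0.083.

0.083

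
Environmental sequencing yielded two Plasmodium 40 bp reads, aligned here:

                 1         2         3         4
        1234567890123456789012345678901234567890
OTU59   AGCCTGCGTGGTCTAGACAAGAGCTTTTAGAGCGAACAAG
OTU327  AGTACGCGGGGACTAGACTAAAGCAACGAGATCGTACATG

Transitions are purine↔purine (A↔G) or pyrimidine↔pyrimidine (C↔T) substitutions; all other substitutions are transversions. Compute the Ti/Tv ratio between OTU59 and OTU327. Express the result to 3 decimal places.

Differing sites — 3:C/T (Ti); 4:C/A (Tv); 5:T/C (Ti); 9:T/G (Tv); 12:T/A (Tv); 19:A/T (Tv); 21:G/A (Ti); 25:T/A (Tv); 26:T/A (Tv); 27:T/C (Ti); 28:T/G (Tv); 32:G/T (Tv); 35:A/T (Tv); 39:A/T (Tv).
Of the 14 differences, 4 transitions and 10 transversions, so Ti/Tv = 4/10 = 0.400.

0.400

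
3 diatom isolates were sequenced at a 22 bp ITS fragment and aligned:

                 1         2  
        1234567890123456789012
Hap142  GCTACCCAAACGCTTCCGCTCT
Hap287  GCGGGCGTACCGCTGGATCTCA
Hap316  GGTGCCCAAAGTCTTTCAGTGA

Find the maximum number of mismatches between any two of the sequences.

Pairwise Hamming distances:
  Hap142 vs Hap287: 11
  Hap142 vs Hap316: 9
  Hap287 vs Hap316: 14
The largest is 14, between Hap287 and Hap316.

14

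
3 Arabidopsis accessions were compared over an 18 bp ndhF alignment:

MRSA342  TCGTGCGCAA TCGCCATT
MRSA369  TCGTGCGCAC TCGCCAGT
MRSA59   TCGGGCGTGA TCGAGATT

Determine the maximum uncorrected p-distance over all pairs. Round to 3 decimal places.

0.389

Pairwise Hamming distances:
  MRSA342 vs MRSA369: 2
  MRSA342 vs MRSA59: 5
  MRSA369 vs MRSA59: 7
The largest is 7 mismatches, between MRSA369 and MRSA59; p = 7/18 = 0.389.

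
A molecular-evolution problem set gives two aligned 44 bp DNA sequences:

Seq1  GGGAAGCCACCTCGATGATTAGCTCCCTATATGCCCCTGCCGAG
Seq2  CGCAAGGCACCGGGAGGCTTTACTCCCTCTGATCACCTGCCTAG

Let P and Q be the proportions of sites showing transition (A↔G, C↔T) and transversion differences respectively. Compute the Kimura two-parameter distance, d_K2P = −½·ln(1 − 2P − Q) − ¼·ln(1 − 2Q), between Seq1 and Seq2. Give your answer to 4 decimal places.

0.4676

Differing sites — 1:G/C (Tv); 3:G/C (Tv); 7:C/G (Tv); 12:T/G (Tv); 13:C/G (Tv); 16:T/G (Tv); 18:A/C (Tv); 21:A/T (Tv); 22:G/A (Ti); 29:A/C (Tv); 31:A/G (Ti); 32:T/A (Tv); 33:G/T (Tv); 35:C/A (Tv); 42:G/T (Tv).
Of the 15 differences, 2 transitions and 13 transversions over 44 sites: P = 2/44 = 0.045455, Q = 13/44 = 0.295455.
d = −0.5·ln(0.613635) − 0.25·ln(0.409090) = −0.5·(-0.488355) − 0.25·(-0.893820) = 0.4676.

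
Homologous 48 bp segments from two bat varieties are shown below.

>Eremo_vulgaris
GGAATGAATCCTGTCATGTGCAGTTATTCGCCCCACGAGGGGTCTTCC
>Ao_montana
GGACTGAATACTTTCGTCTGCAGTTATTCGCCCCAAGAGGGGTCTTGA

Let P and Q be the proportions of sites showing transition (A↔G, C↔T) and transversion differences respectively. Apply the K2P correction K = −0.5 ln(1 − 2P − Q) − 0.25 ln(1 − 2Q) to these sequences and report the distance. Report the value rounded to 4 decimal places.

Differing sites — 4:A/C (Tv); 10:C/A (Tv); 13:G/T (Tv); 16:A/G (Ti); 18:G/C (Tv); 36:C/A (Tv); 47:C/G (Tv); 48:C/A (Tv).
Of the 8 differences, 1 transition and 7 transversions over 48 sites: P = 1/48 = 0.020833, Q = 7/48 = 0.145833.
d = −0.5·ln(0.812501) − 0.25·ln(0.708334) = −0.5·(-0.207638) − 0.25·(-0.344840) = 0.1900.

0.1900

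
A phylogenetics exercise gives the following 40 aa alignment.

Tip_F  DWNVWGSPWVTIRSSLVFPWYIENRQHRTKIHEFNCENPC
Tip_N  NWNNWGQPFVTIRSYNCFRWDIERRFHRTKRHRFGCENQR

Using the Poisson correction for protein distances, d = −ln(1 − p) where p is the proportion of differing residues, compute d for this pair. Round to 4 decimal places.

Differing sites — 1:D/N; 4:V/N; 7:S/Q; 9:W/F; 15:S/Y; 16:L/N; 17:V/C; 19:P/R; 21:Y/D; 24:N/R; 26:Q/F; 31:I/R; 33:E/R; 35:N/G; 39:P/Q; 40:C/R.
p = 16/40 = 0.400000.
d = −ln(1 − 0.400000) = −ln(0.600000) = 0.5108.

0.5108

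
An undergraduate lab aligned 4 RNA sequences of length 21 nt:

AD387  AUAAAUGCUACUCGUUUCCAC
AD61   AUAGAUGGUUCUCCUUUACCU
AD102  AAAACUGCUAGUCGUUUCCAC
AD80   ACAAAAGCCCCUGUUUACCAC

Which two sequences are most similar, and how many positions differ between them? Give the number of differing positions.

3

Pairwise Hamming distances:
  AD387 vs AD61: 7
  AD387 vs AD102: 3
  AD387 vs AD80: 7
  AD61 vs AD102: 10
  AD61 vs AD80: 12
  AD102 vs AD80: 9
The smallest is 3, between AD387 and AD102.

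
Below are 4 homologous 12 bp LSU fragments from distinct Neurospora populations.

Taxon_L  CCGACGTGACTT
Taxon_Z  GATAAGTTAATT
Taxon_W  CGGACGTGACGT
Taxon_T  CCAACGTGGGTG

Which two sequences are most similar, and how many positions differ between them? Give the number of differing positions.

2

Pairwise Hamming distances:
  Taxon_L vs Taxon_Z: 6
  Taxon_L vs Taxon_W: 2
  Taxon_L vs Taxon_T: 4
  Taxon_Z vs Taxon_W: 7
  Taxon_Z vs Taxon_T: 8
  Taxon_W vs Taxon_T: 6
The smallest is 2, between Taxon_L and Taxon_W.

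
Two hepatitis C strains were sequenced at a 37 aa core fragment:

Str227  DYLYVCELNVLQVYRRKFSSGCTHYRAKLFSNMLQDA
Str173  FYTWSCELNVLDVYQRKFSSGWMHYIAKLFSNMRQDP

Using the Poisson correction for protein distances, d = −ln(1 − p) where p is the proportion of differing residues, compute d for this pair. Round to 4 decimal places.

0.3528

Mismatches occur at site 1 (D→F), site 3 (L→T), site 4 (Y→W), site 5 (V→S), site 12 (Q→D), site 15 (R→Q), site 22 (C→W), site 23 (T→M), site 26 (R→I), site 34 (L→R), site 37 (A→P).
p = 11/37 = 0.297297.
d = −ln(1 − 0.297297) = −ln(0.702703) = 0.3528.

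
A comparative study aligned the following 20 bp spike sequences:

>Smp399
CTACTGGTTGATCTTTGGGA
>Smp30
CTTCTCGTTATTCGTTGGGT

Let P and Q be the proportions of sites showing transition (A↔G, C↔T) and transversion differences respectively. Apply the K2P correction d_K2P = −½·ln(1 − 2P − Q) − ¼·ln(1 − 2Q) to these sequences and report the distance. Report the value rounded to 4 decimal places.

Mismatches occur at site 3 (A↔T, transversion), site 6 (G↔C, transversion), site 10 (G↔A, transition), site 11 (A↔T, transversion), site 14 (T↔G, transversion), site 20 (A↔T, transversion).
Of the 6 differences, 1 transition and 5 transversions over 20 sites: P = 1/20 = 0.050000, Q = 5/20 = 0.250000.
d = −0.5·ln(0.650000) − 0.25·ln(0.500000) = −0.5·(-0.430783) − 0.25·(-0.693147) = 0.3887.

0.3887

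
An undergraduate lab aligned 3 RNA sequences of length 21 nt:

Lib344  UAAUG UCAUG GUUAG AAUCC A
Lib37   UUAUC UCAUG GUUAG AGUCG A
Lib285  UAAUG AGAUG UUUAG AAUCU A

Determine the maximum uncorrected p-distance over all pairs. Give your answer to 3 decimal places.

0.333

Pairwise Hamming distances:
  Lib344 vs Lib37: 4
  Lib344 vs Lib285: 4
  Lib37 vs Lib285: 7
The largest is 7 mismatches, between Lib37 and Lib285; p = 7/21 = 0.333.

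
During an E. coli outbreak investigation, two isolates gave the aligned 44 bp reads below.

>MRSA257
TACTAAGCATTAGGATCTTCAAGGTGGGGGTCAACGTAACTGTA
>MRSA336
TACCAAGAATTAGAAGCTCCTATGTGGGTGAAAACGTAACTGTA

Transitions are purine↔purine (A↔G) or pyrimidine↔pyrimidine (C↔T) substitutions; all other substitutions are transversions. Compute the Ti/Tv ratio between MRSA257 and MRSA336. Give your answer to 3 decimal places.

0.429

The sequences differ at positions 4 (T/C, transition), 8 (C/A, transversion), 14 (G/A, transition), 16 (T/G, transversion), 19 (T/C, transition), 21 (A/T, transversion), 23 (G/T, transversion), 29 (G/T, transversion), 31 (T/A, transversion), 32 (C/A, transversion).
Of the 10 differences, 3 transitions and 7 transversions, so Ti/Tv = 3/7 = 0.429.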